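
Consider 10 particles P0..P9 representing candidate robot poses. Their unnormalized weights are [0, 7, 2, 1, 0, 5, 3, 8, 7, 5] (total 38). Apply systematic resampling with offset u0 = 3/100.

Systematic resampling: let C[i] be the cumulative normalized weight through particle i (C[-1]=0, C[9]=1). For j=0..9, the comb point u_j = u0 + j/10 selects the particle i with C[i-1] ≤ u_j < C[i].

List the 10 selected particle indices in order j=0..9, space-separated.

C = [0, 7/38, 9/38, 5/19, 5/19, 15/38, 9/19, 13/19, 33/38, 1]
j=0: u_0=3/100 ∈ [0, 7/38) → index 1
j=1: u_1=13/100 ∈ [0, 7/38) → index 1
j=2: u_2=23/100 ∈ [7/38, 9/38) → index 2
j=3: u_3=33/100 ∈ [5/19, 15/38) → index 5
j=4: u_4=43/100 ∈ [15/38, 9/19) → index 6
j=5: u_5=53/100 ∈ [9/19, 13/19) → index 7
j=6: u_6=63/100 ∈ [9/19, 13/19) → index 7
j=7: u_7=73/100 ∈ [13/19, 33/38) → index 8
j=8: u_8=83/100 ∈ [13/19, 33/38) → index 8
j=9: u_9=93/100 ∈ [33/38, 1) → index 9

1 1 2 5 6 7 7 8 8 9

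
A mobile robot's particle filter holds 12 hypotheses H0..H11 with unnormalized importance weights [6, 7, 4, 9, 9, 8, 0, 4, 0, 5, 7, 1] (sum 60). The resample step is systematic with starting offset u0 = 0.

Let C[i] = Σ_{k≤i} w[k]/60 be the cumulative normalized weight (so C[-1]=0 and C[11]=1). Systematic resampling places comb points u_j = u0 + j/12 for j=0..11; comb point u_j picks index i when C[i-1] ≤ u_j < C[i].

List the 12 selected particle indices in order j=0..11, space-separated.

0 0 1 2 3 3 4 5 5 7 9 10

C = [1/10, 13/60, 17/60, 13/30, 7/12, 43/60, 43/60, 47/60, 47/60, 13/15, 59/60, 1]
j=0: u_0=0 ∈ [0, 1/10) → index 0
j=1: u_1=1/12 ∈ [0, 1/10) → index 0
j=2: u_2=1/6 ∈ [1/10, 13/60) → index 1
j=3: u_3=1/4 ∈ [13/60, 17/60) → index 2
j=4: u_4=1/3 ∈ [17/60, 13/30) → index 3
j=5: u_5=5/12 ∈ [17/60, 13/30) → index 3
j=6: u_6=1/2 ∈ [13/30, 7/12) → index 4
j=7: u_7=7/12 ∈ [7/12, 43/60) → index 5
j=8: u_8=2/3 ∈ [7/12, 43/60) → index 5
j=9: u_9=3/4 ∈ [43/60, 47/60) → index 7
j=10: u_10=5/6 ∈ [47/60, 13/15) → index 9
j=11: u_11=11/12 ∈ [13/15, 59/60) → index 10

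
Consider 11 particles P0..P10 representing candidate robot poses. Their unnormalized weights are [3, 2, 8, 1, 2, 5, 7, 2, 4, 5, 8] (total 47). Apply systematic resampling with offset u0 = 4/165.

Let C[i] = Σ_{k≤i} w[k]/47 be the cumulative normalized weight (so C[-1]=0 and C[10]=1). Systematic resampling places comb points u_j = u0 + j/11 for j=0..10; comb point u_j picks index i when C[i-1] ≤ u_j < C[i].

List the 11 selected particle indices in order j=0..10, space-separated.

C = [3/47, 5/47, 13/47, 14/47, 16/47, 21/47, 28/47, 30/47, 34/47, 39/47, 1]
j=0: u_0=4/165 ∈ [0, 3/47) → index 0
j=1: u_1=19/165 ∈ [5/47, 13/47) → index 2
j=2: u_2=34/165 ∈ [5/47, 13/47) → index 2
j=3: u_3=49/165 ∈ [13/47, 14/47) → index 3
j=4: u_4=64/165 ∈ [16/47, 21/47) → index 5
j=5: u_5=79/165 ∈ [21/47, 28/47) → index 6
j=6: u_6=94/165 ∈ [21/47, 28/47) → index 6
j=7: u_7=109/165 ∈ [30/47, 34/47) → index 8
j=8: u_8=124/165 ∈ [34/47, 39/47) → index 9
j=9: u_9=139/165 ∈ [39/47, 1) → index 10
j=10: u_10=14/15 ∈ [39/47, 1) → index 10

0 2 2 3 5 6 6 8 9 10 10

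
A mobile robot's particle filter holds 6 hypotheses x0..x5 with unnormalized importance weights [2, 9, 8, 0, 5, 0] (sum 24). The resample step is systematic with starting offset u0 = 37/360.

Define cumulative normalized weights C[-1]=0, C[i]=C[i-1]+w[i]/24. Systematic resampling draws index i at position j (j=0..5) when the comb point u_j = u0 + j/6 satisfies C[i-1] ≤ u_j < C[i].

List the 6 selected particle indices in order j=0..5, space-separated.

1 1 1 2 2 4

C = [1/12, 11/24, 19/24, 19/24, 1, 1]
j=0: u_0=37/360 ∈ [1/12, 11/24) → index 1
j=1: u_1=97/360 ∈ [1/12, 11/24) → index 1
j=2: u_2=157/360 ∈ [1/12, 11/24) → index 1
j=3: u_3=217/360 ∈ [11/24, 19/24) → index 2
j=4: u_4=277/360 ∈ [11/24, 19/24) → index 2
j=5: u_5=337/360 ∈ [19/24, 1) → index 4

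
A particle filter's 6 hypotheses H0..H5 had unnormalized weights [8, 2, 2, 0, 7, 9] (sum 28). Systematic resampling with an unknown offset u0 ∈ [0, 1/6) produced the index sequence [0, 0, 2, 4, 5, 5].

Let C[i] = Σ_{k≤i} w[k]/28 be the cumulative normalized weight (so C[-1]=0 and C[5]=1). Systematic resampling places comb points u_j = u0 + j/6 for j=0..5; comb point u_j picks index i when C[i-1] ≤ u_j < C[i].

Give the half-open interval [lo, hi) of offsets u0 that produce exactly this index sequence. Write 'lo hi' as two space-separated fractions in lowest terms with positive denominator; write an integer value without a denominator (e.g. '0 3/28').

1/42 2/21

C = [2/7, 5/14, 3/7, 3/7, 19/28, 1]
j=0 picked index 0: u0 ∈ [0, 2/7)
j=1 picked index 0: u0 ∈ [-1/6, 5/42)
j=2 picked index 2: u0 ∈ [1/42, 2/21)
j=3 picked index 4: u0 ∈ [-1/14, 5/28)
j=4 picked index 5: u0 ∈ [1/84, 1/3)
j=5 picked index 5: u0 ∈ [-13/84, 1/6)
intersection: [1/42, 2/21)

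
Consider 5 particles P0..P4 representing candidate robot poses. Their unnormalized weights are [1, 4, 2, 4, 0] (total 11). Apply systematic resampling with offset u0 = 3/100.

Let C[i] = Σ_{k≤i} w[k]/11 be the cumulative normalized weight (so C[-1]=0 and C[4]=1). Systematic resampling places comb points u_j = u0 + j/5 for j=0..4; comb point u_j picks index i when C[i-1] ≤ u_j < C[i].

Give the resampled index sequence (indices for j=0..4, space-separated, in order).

C = [1/11, 5/11, 7/11, 1, 1]
j=0: u_0=3/100 ∈ [0, 1/11) → index 0
j=1: u_1=23/100 ∈ [1/11, 5/11) → index 1
j=2: u_2=43/100 ∈ [1/11, 5/11) → index 1
j=3: u_3=63/100 ∈ [5/11, 7/11) → index 2
j=4: u_4=83/100 ∈ [7/11, 1) → index 3

0 1 1 2 3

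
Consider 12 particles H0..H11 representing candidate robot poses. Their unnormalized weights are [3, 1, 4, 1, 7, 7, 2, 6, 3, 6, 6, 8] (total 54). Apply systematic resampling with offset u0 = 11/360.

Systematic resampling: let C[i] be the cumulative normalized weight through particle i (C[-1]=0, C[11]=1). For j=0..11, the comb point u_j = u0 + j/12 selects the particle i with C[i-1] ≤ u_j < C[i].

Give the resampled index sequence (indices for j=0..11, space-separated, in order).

0 2 4 4 5 6 7 8 9 10 11 11

C = [1/18, 2/27, 4/27, 1/6, 8/27, 23/54, 25/54, 31/54, 17/27, 20/27, 23/27, 1]
j=0: u_0=11/360 ∈ [0, 1/18) → index 0
j=1: u_1=41/360 ∈ [2/27, 4/27) → index 2
j=2: u_2=71/360 ∈ [1/6, 8/27) → index 4
j=3: u_3=101/360 ∈ [1/6, 8/27) → index 4
j=4: u_4=131/360 ∈ [8/27, 23/54) → index 5
j=5: u_5=161/360 ∈ [23/54, 25/54) → index 6
j=6: u_6=191/360 ∈ [25/54, 31/54) → index 7
j=7: u_7=221/360 ∈ [31/54, 17/27) → index 8
j=8: u_8=251/360 ∈ [17/27, 20/27) → index 9
j=9: u_9=281/360 ∈ [20/27, 23/27) → index 10
j=10: u_10=311/360 ∈ [23/27, 1) → index 11
j=11: u_11=341/360 ∈ [23/27, 1) → index 11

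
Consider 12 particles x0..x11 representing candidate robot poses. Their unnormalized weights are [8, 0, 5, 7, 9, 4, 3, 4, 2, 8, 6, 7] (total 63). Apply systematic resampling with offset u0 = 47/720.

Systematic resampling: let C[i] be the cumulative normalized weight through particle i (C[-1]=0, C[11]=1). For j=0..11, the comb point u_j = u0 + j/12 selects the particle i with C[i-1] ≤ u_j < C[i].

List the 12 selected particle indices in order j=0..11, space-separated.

0 2 3 3 4 5 6 8 9 10 11 11

C = [8/63, 8/63, 13/63, 20/63, 29/63, 11/21, 4/7, 40/63, 2/3, 50/63, 8/9, 1]
j=0: u_0=47/720 ∈ [0, 8/63) → index 0
j=1: u_1=107/720 ∈ [8/63, 13/63) → index 2
j=2: u_2=167/720 ∈ [13/63, 20/63) → index 3
j=3: u_3=227/720 ∈ [13/63, 20/63) → index 3
j=4: u_4=287/720 ∈ [20/63, 29/63) → index 4
j=5: u_5=347/720 ∈ [29/63, 11/21) → index 5
j=6: u_6=407/720 ∈ [11/21, 4/7) → index 6
j=7: u_7=467/720 ∈ [40/63, 2/3) → index 8
j=8: u_8=527/720 ∈ [2/3, 50/63) → index 9
j=9: u_9=587/720 ∈ [50/63, 8/9) → index 10
j=10: u_10=647/720 ∈ [8/9, 1) → index 11
j=11: u_11=707/720 ∈ [8/9, 1) → index 11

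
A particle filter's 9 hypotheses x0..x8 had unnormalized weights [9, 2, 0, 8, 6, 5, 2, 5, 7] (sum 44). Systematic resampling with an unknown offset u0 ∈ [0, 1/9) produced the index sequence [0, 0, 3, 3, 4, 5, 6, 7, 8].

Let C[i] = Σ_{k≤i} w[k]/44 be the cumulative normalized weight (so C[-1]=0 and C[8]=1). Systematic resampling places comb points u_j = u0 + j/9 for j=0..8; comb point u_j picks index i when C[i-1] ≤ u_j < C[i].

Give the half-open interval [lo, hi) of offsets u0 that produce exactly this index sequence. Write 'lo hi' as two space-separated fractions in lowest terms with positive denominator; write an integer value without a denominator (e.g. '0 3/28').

C = [9/44, 1/4, 1/4, 19/44, 25/44, 15/22, 8/11, 37/44, 1]
j=0 picked index 0: u0 ∈ [0, 9/44)
j=1 picked index 0: u0 ∈ [-1/9, 37/396)
j=2 picked index 3: u0 ∈ [1/36, 83/396)
j=3 picked index 3: u0 ∈ [-1/12, 13/132)
j=4 picked index 4: u0 ∈ [-5/396, 49/396)
j=5 picked index 5: u0 ∈ [5/396, 25/198)
j=6 picked index 6: u0 ∈ [1/66, 2/33)
j=7 picked index 7: u0 ∈ [-5/99, 25/396)
j=8 picked index 8: u0 ∈ [-19/396, 1/9)
intersection: [1/36, 2/33)

1/36 2/33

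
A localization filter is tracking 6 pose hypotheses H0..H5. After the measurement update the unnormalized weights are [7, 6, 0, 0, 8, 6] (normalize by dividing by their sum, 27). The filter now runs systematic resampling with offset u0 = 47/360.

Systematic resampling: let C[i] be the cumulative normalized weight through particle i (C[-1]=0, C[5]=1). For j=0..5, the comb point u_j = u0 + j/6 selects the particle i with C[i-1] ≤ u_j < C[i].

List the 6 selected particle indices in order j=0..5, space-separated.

0 1 1 4 5 5

C = [7/27, 13/27, 13/27, 13/27, 7/9, 1]
j=0: u_0=47/360 ∈ [0, 7/27) → index 0
j=1: u_1=107/360 ∈ [7/27, 13/27) → index 1
j=2: u_2=167/360 ∈ [7/27, 13/27) → index 1
j=3: u_3=227/360 ∈ [13/27, 7/9) → index 4
j=4: u_4=287/360 ∈ [7/9, 1) → index 5
j=5: u_5=347/360 ∈ [7/9, 1) → index 5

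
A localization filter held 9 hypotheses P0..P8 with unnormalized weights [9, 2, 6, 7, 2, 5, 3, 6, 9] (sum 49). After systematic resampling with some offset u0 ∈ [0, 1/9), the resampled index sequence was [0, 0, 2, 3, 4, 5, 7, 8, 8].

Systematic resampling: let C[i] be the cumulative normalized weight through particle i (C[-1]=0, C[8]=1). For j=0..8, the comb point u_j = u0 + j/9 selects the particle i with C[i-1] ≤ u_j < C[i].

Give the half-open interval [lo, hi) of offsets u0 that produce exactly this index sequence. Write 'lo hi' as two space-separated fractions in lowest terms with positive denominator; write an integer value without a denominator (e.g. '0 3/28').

20/441 32/441

C = [9/49, 11/49, 17/49, 24/49, 26/49, 31/49, 34/49, 40/49, 1]
j=0 picked index 0: u0 ∈ [0, 9/49)
j=1 picked index 0: u0 ∈ [-1/9, 32/441)
j=2 picked index 2: u0 ∈ [1/441, 55/441)
j=3 picked index 3: u0 ∈ [2/147, 23/147)
j=4 picked index 4: u0 ∈ [20/441, 38/441)
j=5 picked index 5: u0 ∈ [-11/441, 34/441)
j=6 picked index 7: u0 ∈ [4/147, 22/147)
j=7 picked index 8: u0 ∈ [17/441, 2/9)
j=8 picked index 8: u0 ∈ [-32/441, 1/9)
intersection: [20/441, 32/441)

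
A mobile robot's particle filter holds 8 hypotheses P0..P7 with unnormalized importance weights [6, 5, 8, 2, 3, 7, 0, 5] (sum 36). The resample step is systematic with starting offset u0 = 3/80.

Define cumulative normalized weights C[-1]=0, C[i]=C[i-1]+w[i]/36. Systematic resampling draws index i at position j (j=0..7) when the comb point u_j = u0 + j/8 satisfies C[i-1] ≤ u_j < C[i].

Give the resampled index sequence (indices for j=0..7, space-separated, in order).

C = [1/6, 11/36, 19/36, 7/12, 2/3, 31/36, 31/36, 1]
j=0: u_0=3/80 ∈ [0, 1/6) → index 0
j=1: u_1=13/80 ∈ [0, 1/6) → index 0
j=2: u_2=23/80 ∈ [1/6, 11/36) → index 1
j=3: u_3=33/80 ∈ [11/36, 19/36) → index 2
j=4: u_4=43/80 ∈ [19/36, 7/12) → index 3
j=5: u_5=53/80 ∈ [7/12, 2/3) → index 4
j=6: u_6=63/80 ∈ [2/3, 31/36) → index 5
j=7: u_7=73/80 ∈ [31/36, 1) → index 7

0 0 1 2 3 4 5 7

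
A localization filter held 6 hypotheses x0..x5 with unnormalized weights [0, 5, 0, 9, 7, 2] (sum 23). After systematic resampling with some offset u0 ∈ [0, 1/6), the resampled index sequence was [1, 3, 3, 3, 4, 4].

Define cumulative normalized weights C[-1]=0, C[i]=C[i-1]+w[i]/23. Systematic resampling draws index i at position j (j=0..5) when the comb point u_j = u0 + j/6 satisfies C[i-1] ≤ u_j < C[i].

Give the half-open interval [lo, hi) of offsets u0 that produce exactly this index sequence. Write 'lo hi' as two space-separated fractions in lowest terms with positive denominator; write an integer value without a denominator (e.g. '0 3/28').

C = [0, 5/23, 5/23, 14/23, 21/23, 1]
j=0 picked index 1: u0 ∈ [0, 5/23)
j=1 picked index 3: u0 ∈ [7/138, 61/138)
j=2 picked index 3: u0 ∈ [-8/69, 19/69)
j=3 picked index 3: u0 ∈ [-13/46, 5/46)
j=4 picked index 4: u0 ∈ [-4/69, 17/69)
j=5 picked index 4: u0 ∈ [-31/138, 11/138)
intersection: [7/138, 11/138)

7/138 11/138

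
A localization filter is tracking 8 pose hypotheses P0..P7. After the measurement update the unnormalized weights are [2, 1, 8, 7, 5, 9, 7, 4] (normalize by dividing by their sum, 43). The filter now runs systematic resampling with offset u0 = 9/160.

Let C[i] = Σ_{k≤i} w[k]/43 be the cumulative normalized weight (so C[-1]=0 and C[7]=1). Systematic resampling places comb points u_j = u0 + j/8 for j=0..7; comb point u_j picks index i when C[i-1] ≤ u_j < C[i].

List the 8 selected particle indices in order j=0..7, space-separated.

C = [2/43, 3/43, 11/43, 18/43, 23/43, 32/43, 39/43, 1]
j=0: u_0=9/160 ∈ [2/43, 3/43) → index 1
j=1: u_1=29/160 ∈ [3/43, 11/43) → index 2
j=2: u_2=49/160 ∈ [11/43, 18/43) → index 3
j=3: u_3=69/160 ∈ [18/43, 23/43) → index 4
j=4: u_4=89/160 ∈ [23/43, 32/43) → index 5
j=5: u_5=109/160 ∈ [23/43, 32/43) → index 5
j=6: u_6=129/160 ∈ [32/43, 39/43) → index 6
j=7: u_7=149/160 ∈ [39/43, 1) → index 7

1 2 3 4 5 5 6 7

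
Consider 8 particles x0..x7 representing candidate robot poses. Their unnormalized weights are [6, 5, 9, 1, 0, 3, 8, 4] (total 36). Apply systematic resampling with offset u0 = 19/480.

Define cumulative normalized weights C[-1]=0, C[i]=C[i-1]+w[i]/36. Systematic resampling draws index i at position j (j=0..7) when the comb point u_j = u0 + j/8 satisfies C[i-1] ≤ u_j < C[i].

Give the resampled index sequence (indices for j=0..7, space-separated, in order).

C = [1/6, 11/36, 5/9, 7/12, 7/12, 2/3, 8/9, 1]
j=0: u_0=19/480 ∈ [0, 1/6) → index 0
j=1: u_1=79/480 ∈ [0, 1/6) → index 0
j=2: u_2=139/480 ∈ [1/6, 11/36) → index 1
j=3: u_3=199/480 ∈ [11/36, 5/9) → index 2
j=4: u_4=259/480 ∈ [11/36, 5/9) → index 2
j=5: u_5=319/480 ∈ [7/12, 2/3) → index 5
j=6: u_6=379/480 ∈ [2/3, 8/9) → index 6
j=7: u_7=439/480 ∈ [8/9, 1) → index 7

0 0 1 2 2 5 6 7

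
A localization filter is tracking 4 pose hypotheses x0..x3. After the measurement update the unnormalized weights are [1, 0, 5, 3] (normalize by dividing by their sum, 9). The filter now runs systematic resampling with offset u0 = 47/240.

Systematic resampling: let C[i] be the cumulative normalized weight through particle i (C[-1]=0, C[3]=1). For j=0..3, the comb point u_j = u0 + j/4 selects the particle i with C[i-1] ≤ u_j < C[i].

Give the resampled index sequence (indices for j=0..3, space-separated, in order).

C = [1/9, 1/9, 2/3, 1]
j=0: u_0=47/240 ∈ [1/9, 2/3) → index 2
j=1: u_1=107/240 ∈ [1/9, 2/3) → index 2
j=2: u_2=167/240 ∈ [2/3, 1) → index 3
j=3: u_3=227/240 ∈ [2/3, 1) → index 3

2 2 3 3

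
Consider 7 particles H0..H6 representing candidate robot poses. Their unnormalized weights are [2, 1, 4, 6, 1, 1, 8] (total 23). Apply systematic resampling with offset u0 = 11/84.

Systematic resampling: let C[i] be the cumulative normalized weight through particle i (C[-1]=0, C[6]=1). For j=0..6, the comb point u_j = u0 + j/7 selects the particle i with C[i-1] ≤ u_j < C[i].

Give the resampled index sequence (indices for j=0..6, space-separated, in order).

2 2 3 3 6 6 6

C = [2/23, 3/23, 7/23, 13/23, 14/23, 15/23, 1]
j=0: u_0=11/84 ∈ [3/23, 7/23) → index 2
j=1: u_1=23/84 ∈ [3/23, 7/23) → index 2
j=2: u_2=5/12 ∈ [7/23, 13/23) → index 3
j=3: u_3=47/84 ∈ [7/23, 13/23) → index 3
j=4: u_4=59/84 ∈ [15/23, 1) → index 6
j=5: u_5=71/84 ∈ [15/23, 1) → index 6
j=6: u_6=83/84 ∈ [15/23, 1) → index 6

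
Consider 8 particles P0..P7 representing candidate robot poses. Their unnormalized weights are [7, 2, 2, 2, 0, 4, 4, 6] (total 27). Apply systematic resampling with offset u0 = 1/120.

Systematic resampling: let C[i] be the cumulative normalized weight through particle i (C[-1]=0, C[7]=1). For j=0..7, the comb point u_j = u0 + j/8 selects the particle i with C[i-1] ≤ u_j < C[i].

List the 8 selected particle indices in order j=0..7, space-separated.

0 0 0 2 5 6 6 7

C = [7/27, 1/3, 11/27, 13/27, 13/27, 17/27, 7/9, 1]
j=0: u_0=1/120 ∈ [0, 7/27) → index 0
j=1: u_1=2/15 ∈ [0, 7/27) → index 0
j=2: u_2=31/120 ∈ [0, 7/27) → index 0
j=3: u_3=23/60 ∈ [1/3, 11/27) → index 2
j=4: u_4=61/120 ∈ [13/27, 17/27) → index 5
j=5: u_5=19/30 ∈ [17/27, 7/9) → index 6
j=6: u_6=91/120 ∈ [17/27, 7/9) → index 6
j=7: u_7=53/60 ∈ [7/9, 1) → index 7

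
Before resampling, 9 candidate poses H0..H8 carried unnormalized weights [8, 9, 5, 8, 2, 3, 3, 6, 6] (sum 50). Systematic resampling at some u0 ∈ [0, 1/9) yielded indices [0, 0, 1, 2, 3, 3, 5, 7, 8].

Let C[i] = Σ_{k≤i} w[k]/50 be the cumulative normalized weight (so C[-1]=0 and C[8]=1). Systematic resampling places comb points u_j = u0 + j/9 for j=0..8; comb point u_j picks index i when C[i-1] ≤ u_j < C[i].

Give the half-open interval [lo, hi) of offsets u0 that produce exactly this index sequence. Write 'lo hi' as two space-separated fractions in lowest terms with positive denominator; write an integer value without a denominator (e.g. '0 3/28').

1/150 1/30

C = [4/25, 17/50, 11/25, 3/5, 16/25, 7/10, 19/25, 22/25, 1]
j=0 picked index 0: u0 ∈ [0, 4/25)
j=1 picked index 0: u0 ∈ [-1/9, 11/225)
j=2 picked index 1: u0 ∈ [-14/225, 53/450)
j=3 picked index 2: u0 ∈ [1/150, 8/75)
j=4 picked index 3: u0 ∈ [-1/225, 7/45)
j=5 picked index 3: u0 ∈ [-26/225, 2/45)
j=6 picked index 5: u0 ∈ [-2/75, 1/30)
j=7 picked index 7: u0 ∈ [-4/225, 23/225)
j=8 picked index 8: u0 ∈ [-2/225, 1/9)
intersection: [1/150, 1/30)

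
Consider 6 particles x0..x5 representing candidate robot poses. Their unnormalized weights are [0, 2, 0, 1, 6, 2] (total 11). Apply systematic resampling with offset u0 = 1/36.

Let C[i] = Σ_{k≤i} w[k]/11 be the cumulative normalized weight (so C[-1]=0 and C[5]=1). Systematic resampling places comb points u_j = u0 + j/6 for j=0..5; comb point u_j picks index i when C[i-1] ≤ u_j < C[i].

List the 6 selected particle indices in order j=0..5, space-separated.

C = [0, 2/11, 2/11, 3/11, 9/11, 1]
j=0: u_0=1/36 ∈ [0, 2/11) → index 1
j=1: u_1=7/36 ∈ [2/11, 3/11) → index 3
j=2: u_2=13/36 ∈ [3/11, 9/11) → index 4
j=3: u_3=19/36 ∈ [3/11, 9/11) → index 4
j=4: u_4=25/36 ∈ [3/11, 9/11) → index 4
j=5: u_5=31/36 ∈ [9/11, 1) → index 5

1 3 4 4 4 5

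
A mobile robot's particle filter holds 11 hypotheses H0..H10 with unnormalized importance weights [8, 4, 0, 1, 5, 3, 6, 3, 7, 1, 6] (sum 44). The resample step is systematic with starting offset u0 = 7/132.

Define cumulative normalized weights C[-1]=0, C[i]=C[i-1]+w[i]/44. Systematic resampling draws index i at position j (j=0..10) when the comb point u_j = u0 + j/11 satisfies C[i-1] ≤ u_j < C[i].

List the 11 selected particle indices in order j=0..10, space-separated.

0 0 1 4 5 6 6 8 8 10 10

C = [2/11, 3/11, 3/11, 13/44, 9/22, 21/44, 27/44, 15/22, 37/44, 19/22, 1]
j=0: u_0=7/132 ∈ [0, 2/11) → index 0
j=1: u_1=19/132 ∈ [0, 2/11) → index 0
j=2: u_2=31/132 ∈ [2/11, 3/11) → index 1
j=3: u_3=43/132 ∈ [13/44, 9/22) → index 4
j=4: u_4=5/12 ∈ [9/22, 21/44) → index 5
j=5: u_5=67/132 ∈ [21/44, 27/44) → index 6
j=6: u_6=79/132 ∈ [21/44, 27/44) → index 6
j=7: u_7=91/132 ∈ [15/22, 37/44) → index 8
j=8: u_8=103/132 ∈ [15/22, 37/44) → index 8
j=9: u_9=115/132 ∈ [19/22, 1) → index 10
j=10: u_10=127/132 ∈ [19/22, 1) → index 10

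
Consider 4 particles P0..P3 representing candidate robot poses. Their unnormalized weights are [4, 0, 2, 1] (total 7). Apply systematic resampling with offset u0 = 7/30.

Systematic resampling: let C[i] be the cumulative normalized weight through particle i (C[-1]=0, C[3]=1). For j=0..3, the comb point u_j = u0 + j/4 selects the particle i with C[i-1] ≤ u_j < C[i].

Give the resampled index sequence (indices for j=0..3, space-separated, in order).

0 0 2 3

C = [4/7, 4/7, 6/7, 1]
j=0: u_0=7/30 ∈ [0, 4/7) → index 0
j=1: u_1=29/60 ∈ [0, 4/7) → index 0
j=2: u_2=11/15 ∈ [4/7, 6/7) → index 2
j=3: u_3=59/60 ∈ [6/7, 1) → index 3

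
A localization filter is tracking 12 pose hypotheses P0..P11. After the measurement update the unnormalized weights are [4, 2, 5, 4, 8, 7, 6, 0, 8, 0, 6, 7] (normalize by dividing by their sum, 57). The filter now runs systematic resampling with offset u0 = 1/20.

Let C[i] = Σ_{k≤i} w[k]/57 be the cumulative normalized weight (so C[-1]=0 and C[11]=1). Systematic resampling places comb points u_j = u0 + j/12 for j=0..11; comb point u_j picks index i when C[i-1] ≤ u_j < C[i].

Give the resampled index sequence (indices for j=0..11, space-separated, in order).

0 2 3 4 4 5 6 8 8 10 11 11

C = [4/57, 2/19, 11/57, 5/19, 23/57, 10/19, 12/19, 12/19, 44/57, 44/57, 50/57, 1]
j=0: u_0=1/20 ∈ [0, 4/57) → index 0
j=1: u_1=2/15 ∈ [2/19, 11/57) → index 2
j=2: u_2=13/60 ∈ [11/57, 5/19) → index 3
j=3: u_3=3/10 ∈ [5/19, 23/57) → index 4
j=4: u_4=23/60 ∈ [5/19, 23/57) → index 4
j=5: u_5=7/15 ∈ [23/57, 10/19) → index 5
j=6: u_6=11/20 ∈ [10/19, 12/19) → index 6
j=7: u_7=19/30 ∈ [12/19, 44/57) → index 8
j=8: u_8=43/60 ∈ [12/19, 44/57) → index 8
j=9: u_9=4/5 ∈ [44/57, 50/57) → index 10
j=10: u_10=53/60 ∈ [50/57, 1) → index 11
j=11: u_11=29/30 ∈ [50/57, 1) → index 11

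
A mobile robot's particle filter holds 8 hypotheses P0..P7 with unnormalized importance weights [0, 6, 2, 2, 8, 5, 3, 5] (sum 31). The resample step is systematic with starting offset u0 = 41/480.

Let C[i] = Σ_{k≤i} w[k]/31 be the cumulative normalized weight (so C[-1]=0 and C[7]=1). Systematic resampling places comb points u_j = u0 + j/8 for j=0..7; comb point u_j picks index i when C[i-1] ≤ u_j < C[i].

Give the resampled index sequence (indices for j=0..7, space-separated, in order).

C = [0, 6/31, 8/31, 10/31, 18/31, 23/31, 26/31, 1]
j=0: u_0=41/480 ∈ [0, 6/31) → index 1
j=1: u_1=101/480 ∈ [6/31, 8/31) → index 2
j=2: u_2=161/480 ∈ [10/31, 18/31) → index 4
j=3: u_3=221/480 ∈ [10/31, 18/31) → index 4
j=4: u_4=281/480 ∈ [18/31, 23/31) → index 5
j=5: u_5=341/480 ∈ [18/31, 23/31) → index 5
j=6: u_6=401/480 ∈ [23/31, 26/31) → index 6
j=7: u_7=461/480 ∈ [26/31, 1) → index 7

1 2 4 4 5 5 6 7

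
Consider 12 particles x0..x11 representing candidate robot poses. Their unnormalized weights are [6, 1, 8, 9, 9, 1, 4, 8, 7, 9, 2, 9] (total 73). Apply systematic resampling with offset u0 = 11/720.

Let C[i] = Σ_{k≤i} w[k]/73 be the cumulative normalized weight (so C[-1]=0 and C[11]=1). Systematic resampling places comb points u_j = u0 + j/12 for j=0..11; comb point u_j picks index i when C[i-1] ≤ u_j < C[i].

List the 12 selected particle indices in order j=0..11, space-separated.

C = [6/73, 7/73, 15/73, 24/73, 33/73, 34/73, 38/73, 46/73, 53/73, 62/73, 64/73, 1]
j=0: u_0=11/720 ∈ [0, 6/73) → index 0
j=1: u_1=71/720 ∈ [7/73, 15/73) → index 2
j=2: u_2=131/720 ∈ [7/73, 15/73) → index 2
j=3: u_3=191/720 ∈ [15/73, 24/73) → index 3
j=4: u_4=251/720 ∈ [24/73, 33/73) → index 4
j=5: u_5=311/720 ∈ [24/73, 33/73) → index 4
j=6: u_6=371/720 ∈ [34/73, 38/73) → index 6
j=7: u_7=431/720 ∈ [38/73, 46/73) → index 7
j=8: u_8=491/720 ∈ [46/73, 53/73) → index 8
j=9: u_9=551/720 ∈ [53/73, 62/73) → index 9
j=10: u_10=611/720 ∈ [53/73, 62/73) → index 9
j=11: u_11=671/720 ∈ [64/73, 1) → index 11

0 2 2 3 4 4 6 7 8 9 9 11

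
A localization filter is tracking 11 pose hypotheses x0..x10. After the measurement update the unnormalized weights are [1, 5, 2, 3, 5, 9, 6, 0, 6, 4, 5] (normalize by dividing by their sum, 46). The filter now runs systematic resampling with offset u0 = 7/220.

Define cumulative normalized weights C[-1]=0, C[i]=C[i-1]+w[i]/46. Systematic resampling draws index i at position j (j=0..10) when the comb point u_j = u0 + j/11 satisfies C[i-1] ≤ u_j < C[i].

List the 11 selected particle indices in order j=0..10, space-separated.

1 1 3 4 5 5 6 6 8 9 10

C = [1/46, 3/23, 4/23, 11/46, 8/23, 25/46, 31/46, 31/46, 37/46, 41/46, 1]
j=0: u_0=7/220 ∈ [1/46, 3/23) → index 1
j=1: u_1=27/220 ∈ [1/46, 3/23) → index 1
j=2: u_2=47/220 ∈ [4/23, 11/46) → index 3
j=3: u_3=67/220 ∈ [11/46, 8/23) → index 4
j=4: u_4=87/220 ∈ [8/23, 25/46) → index 5
j=5: u_5=107/220 ∈ [8/23, 25/46) → index 5
j=6: u_6=127/220 ∈ [25/46, 31/46) → index 6
j=7: u_7=147/220 ∈ [25/46, 31/46) → index 6
j=8: u_8=167/220 ∈ [31/46, 37/46) → index 8
j=9: u_9=17/20 ∈ [37/46, 41/46) → index 9
j=10: u_10=207/220 ∈ [41/46, 1) → index 10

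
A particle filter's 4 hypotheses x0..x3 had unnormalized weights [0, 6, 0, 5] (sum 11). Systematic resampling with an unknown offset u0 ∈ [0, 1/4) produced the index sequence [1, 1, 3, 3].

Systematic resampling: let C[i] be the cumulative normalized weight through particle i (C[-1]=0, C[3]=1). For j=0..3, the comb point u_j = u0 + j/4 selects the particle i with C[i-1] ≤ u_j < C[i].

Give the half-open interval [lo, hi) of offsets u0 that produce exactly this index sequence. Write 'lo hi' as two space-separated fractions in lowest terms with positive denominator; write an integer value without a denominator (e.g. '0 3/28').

1/22 1/4

C = [0, 6/11, 6/11, 1]
j=0 picked index 1: u0 ∈ [0, 6/11)
j=1 picked index 1: u0 ∈ [-1/4, 13/44)
j=2 picked index 3: u0 ∈ [1/22, 1/2)
j=3 picked index 3: u0 ∈ [-9/44, 1/4)
intersection: [1/22, 1/4)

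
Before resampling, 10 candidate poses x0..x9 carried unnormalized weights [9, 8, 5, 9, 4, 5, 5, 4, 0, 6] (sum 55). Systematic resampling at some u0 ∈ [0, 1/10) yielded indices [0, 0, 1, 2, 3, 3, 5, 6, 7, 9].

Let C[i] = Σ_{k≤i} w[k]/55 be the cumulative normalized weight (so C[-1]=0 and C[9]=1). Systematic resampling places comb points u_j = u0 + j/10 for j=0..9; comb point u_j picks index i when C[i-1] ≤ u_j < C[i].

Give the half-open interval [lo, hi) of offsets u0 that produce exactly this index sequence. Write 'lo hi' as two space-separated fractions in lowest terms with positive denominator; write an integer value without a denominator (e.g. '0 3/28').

2/55 7/110

C = [9/55, 17/55, 2/5, 31/55, 7/11, 8/11, 9/11, 49/55, 49/55, 1]
j=0 picked index 0: u0 ∈ [0, 9/55)
j=1 picked index 0: u0 ∈ [-1/10, 7/110)
j=2 picked index 1: u0 ∈ [-2/55, 6/55)
j=3 picked index 2: u0 ∈ [1/110, 1/10)
j=4 picked index 3: u0 ∈ [0, 9/55)
j=5 picked index 3: u0 ∈ [-1/10, 7/110)
j=6 picked index 5: u0 ∈ [2/55, 7/55)
j=7 picked index 6: u0 ∈ [3/110, 13/110)
j=8 picked index 7: u0 ∈ [1/55, 1/11)
j=9 picked index 9: u0 ∈ [-1/110, 1/10)
intersection: [2/55, 7/110)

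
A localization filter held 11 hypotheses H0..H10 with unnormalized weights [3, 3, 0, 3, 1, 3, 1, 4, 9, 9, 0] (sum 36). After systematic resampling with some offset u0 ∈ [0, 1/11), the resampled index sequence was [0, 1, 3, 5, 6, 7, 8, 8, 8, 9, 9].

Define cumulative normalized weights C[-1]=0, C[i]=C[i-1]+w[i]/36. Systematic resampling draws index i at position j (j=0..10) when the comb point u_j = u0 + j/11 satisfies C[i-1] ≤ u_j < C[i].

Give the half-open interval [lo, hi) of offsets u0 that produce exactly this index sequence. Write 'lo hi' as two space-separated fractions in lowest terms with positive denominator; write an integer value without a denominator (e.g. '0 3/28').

C = [1/12, 1/6, 1/6, 1/4, 5/18, 13/36, 7/18, 1/2, 3/4, 1, 1]
j=0 picked index 0: u0 ∈ [0, 1/12)
j=1 picked index 1: u0 ∈ [-1/132, 5/66)
j=2 picked index 3: u0 ∈ [-1/66, 3/44)
j=3 picked index 5: u0 ∈ [1/198, 35/396)
j=4 picked index 6: u0 ∈ [-1/396, 5/198)
j=5 picked index 7: u0 ∈ [-13/198, 1/22)
j=6 picked index 8: u0 ∈ [-1/22, 9/44)
j=7 picked index 8: u0 ∈ [-3/22, 5/44)
j=8 picked index 8: u0 ∈ [-5/22, 1/44)
j=9 picked index 9: u0 ∈ [-3/44, 2/11)
j=10 picked index 9: u0 ∈ [-7/44, 1/11)
intersection: [1/198, 1/44)

1/198 1/44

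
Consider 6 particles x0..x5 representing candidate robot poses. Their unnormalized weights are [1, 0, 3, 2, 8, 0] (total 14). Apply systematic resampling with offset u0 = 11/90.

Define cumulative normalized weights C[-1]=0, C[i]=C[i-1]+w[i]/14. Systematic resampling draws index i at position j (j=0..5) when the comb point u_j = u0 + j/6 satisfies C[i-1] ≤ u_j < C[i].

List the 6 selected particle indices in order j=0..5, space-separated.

C = [1/14, 1/14, 2/7, 3/7, 1, 1]
j=0: u_0=11/90 ∈ [1/14, 2/7) → index 2
j=1: u_1=13/45 ∈ [2/7, 3/7) → index 3
j=2: u_2=41/90 ∈ [3/7, 1) → index 4
j=3: u_3=28/45 ∈ [3/7, 1) → index 4
j=4: u_4=71/90 ∈ [3/7, 1) → index 4
j=5: u_5=43/45 ∈ [3/7, 1) → index 4

2 3 4 4 4 4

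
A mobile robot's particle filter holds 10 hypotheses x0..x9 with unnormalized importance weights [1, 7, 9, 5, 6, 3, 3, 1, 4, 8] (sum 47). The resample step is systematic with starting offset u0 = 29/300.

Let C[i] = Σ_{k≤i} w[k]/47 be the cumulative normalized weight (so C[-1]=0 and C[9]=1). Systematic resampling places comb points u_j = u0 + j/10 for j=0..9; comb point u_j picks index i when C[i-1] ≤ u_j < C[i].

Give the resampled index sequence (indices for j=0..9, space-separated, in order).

C = [1/47, 8/47, 17/47, 22/47, 28/47, 31/47, 34/47, 35/47, 39/47, 1]
j=0: u_0=29/300 ∈ [1/47, 8/47) → index 1
j=1: u_1=59/300 ∈ [8/47, 17/47) → index 2
j=2: u_2=89/300 ∈ [8/47, 17/47) → index 2
j=3: u_3=119/300 ∈ [17/47, 22/47) → index 3
j=4: u_4=149/300 ∈ [22/47, 28/47) → index 4
j=5: u_5=179/300 ∈ [28/47, 31/47) → index 5
j=6: u_6=209/300 ∈ [31/47, 34/47) → index 6
j=7: u_7=239/300 ∈ [35/47, 39/47) → index 8
j=8: u_8=269/300 ∈ [39/47, 1) → index 9
j=9: u_9=299/300 ∈ [39/47, 1) → index 9

1 2 2 3 4 5 6 8 9 9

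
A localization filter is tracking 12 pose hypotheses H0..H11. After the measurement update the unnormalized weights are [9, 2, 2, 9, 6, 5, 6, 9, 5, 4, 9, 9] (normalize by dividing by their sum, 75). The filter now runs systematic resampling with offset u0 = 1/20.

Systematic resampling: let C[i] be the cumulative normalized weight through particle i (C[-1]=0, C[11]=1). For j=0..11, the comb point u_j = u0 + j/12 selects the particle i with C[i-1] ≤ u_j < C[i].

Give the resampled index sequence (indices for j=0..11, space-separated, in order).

C = [3/25, 11/75, 13/75, 22/75, 28/75, 11/25, 13/25, 16/25, 53/75, 19/25, 22/25, 1]
j=0: u_0=1/20 ∈ [0, 3/25) → index 0
j=1: u_1=2/15 ∈ [3/25, 11/75) → index 1
j=2: u_2=13/60 ∈ [13/75, 22/75) → index 3
j=3: u_3=3/10 ∈ [22/75, 28/75) → index 4
j=4: u_4=23/60 ∈ [28/75, 11/25) → index 5
j=5: u_5=7/15 ∈ [11/25, 13/25) → index 6
j=6: u_6=11/20 ∈ [13/25, 16/25) → index 7
j=7: u_7=19/30 ∈ [13/25, 16/25) → index 7
j=8: u_8=43/60 ∈ [53/75, 19/25) → index 9
j=9: u_9=4/5 ∈ [19/25, 22/25) → index 10
j=10: u_10=53/60 ∈ [22/25, 1) → index 11
j=11: u_11=29/30 ∈ [22/25, 1) → index 11

0 1 3 4 5 6 7 7 9 10 11 11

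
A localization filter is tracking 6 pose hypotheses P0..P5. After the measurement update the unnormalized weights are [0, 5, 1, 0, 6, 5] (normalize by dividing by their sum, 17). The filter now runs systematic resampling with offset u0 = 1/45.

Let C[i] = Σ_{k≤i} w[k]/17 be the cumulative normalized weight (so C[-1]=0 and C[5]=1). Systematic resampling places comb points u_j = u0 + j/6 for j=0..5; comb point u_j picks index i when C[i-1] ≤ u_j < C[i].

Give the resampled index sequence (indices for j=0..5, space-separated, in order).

C = [0, 5/17, 6/17, 6/17, 12/17, 1]
j=0: u_0=1/45 ∈ [0, 5/17) → index 1
j=1: u_1=17/90 ∈ [0, 5/17) → index 1
j=2: u_2=16/45 ∈ [6/17, 12/17) → index 4
j=3: u_3=47/90 ∈ [6/17, 12/17) → index 4
j=4: u_4=31/45 ∈ [6/17, 12/17) → index 4
j=5: u_5=77/90 ∈ [12/17, 1) → index 5

1 1 4 4 4 5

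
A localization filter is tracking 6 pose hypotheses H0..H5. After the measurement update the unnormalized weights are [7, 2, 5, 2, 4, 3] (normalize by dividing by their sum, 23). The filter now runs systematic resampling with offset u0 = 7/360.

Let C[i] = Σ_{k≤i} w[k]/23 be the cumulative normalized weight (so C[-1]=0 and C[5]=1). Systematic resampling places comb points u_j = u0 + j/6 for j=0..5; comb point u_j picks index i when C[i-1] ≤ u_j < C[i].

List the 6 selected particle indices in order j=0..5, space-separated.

0 0 1 2 3 4

C = [7/23, 9/23, 14/23, 16/23, 20/23, 1]
j=0: u_0=7/360 ∈ [0, 7/23) → index 0
j=1: u_1=67/360 ∈ [0, 7/23) → index 0
j=2: u_2=127/360 ∈ [7/23, 9/23) → index 1
j=3: u_3=187/360 ∈ [9/23, 14/23) → index 2
j=4: u_4=247/360 ∈ [14/23, 16/23) → index 3
j=5: u_5=307/360 ∈ [16/23, 20/23) → index 4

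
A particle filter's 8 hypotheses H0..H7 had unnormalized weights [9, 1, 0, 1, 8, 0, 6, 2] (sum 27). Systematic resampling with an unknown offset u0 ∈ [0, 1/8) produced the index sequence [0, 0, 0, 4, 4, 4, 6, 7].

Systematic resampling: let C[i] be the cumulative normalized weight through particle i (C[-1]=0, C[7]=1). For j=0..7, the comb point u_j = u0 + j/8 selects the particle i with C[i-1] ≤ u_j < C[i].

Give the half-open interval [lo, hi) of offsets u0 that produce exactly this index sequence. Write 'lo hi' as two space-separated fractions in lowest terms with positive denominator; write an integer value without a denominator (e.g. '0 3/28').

11/216 17/216

C = [1/3, 10/27, 10/27, 11/27, 19/27, 19/27, 25/27, 1]
j=0 picked index 0: u0 ∈ [0, 1/3)
j=1 picked index 0: u0 ∈ [-1/8, 5/24)
j=2 picked index 0: u0 ∈ [-1/4, 1/12)
j=3 picked index 4: u0 ∈ [7/216, 71/216)
j=4 picked index 4: u0 ∈ [-5/54, 11/54)
j=5 picked index 4: u0 ∈ [-47/216, 17/216)
j=6 picked index 6: u0 ∈ [-5/108, 19/108)
j=7 picked index 7: u0 ∈ [11/216, 1/8)
intersection: [11/216, 17/216)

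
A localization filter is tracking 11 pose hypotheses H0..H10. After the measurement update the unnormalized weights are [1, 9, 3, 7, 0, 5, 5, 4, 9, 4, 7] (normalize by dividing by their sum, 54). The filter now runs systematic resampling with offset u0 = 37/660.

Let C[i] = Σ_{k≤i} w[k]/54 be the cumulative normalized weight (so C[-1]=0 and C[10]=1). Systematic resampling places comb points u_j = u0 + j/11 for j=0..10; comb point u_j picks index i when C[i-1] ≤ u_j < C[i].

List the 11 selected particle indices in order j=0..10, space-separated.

C = [1/54, 5/27, 13/54, 10/27, 10/27, 25/54, 5/9, 17/27, 43/54, 47/54, 1]
j=0: u_0=37/660 ∈ [1/54, 5/27) → index 1
j=1: u_1=97/660 ∈ [1/54, 5/27) → index 1
j=2: u_2=157/660 ∈ [5/27, 13/54) → index 2
j=3: u_3=217/660 ∈ [13/54, 10/27) → index 3
j=4: u_4=277/660 ∈ [10/27, 25/54) → index 5
j=5: u_5=337/660 ∈ [25/54, 5/9) → index 6
j=6: u_6=397/660 ∈ [5/9, 17/27) → index 7
j=7: u_7=457/660 ∈ [17/27, 43/54) → index 8
j=8: u_8=47/60 ∈ [17/27, 43/54) → index 8
j=9: u_9=577/660 ∈ [47/54, 1) → index 10
j=10: u_10=637/660 ∈ [47/54, 1) → index 10

1 1 2 3 5 6 7 8 8 10 10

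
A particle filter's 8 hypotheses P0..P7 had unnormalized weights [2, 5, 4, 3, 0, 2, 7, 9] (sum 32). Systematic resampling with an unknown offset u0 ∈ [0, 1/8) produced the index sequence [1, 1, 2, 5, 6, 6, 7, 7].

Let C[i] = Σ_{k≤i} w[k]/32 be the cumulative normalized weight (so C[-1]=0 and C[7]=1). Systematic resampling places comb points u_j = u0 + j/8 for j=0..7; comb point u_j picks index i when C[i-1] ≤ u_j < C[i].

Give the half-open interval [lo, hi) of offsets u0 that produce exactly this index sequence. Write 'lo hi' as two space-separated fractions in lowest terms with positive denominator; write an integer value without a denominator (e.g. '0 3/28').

1/16 3/32

C = [1/16, 7/32, 11/32, 7/16, 7/16, 1/2, 23/32, 1]
j=0 picked index 1: u0 ∈ [1/16, 7/32)
j=1 picked index 1: u0 ∈ [-1/16, 3/32)
j=2 picked index 2: u0 ∈ [-1/32, 3/32)
j=3 picked index 5: u0 ∈ [1/16, 1/8)
j=4 picked index 6: u0 ∈ [0, 7/32)
j=5 picked index 6: u0 ∈ [-1/8, 3/32)
j=6 picked index 7: u0 ∈ [-1/32, 1/4)
j=7 picked index 7: u0 ∈ [-5/32, 1/8)
intersection: [1/16, 3/32)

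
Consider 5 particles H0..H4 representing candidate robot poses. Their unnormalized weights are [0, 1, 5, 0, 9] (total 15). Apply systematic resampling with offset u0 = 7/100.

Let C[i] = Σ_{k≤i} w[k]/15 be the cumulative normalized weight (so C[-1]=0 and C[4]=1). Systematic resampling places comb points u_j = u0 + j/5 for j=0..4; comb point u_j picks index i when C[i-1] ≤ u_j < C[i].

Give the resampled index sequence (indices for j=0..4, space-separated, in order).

C = [0, 1/15, 2/5, 2/5, 1]
j=0: u_0=7/100 ∈ [1/15, 2/5) → index 2
j=1: u_1=27/100 ∈ [1/15, 2/5) → index 2
j=2: u_2=47/100 ∈ [2/5, 1) → index 4
j=3: u_3=67/100 ∈ [2/5, 1) → index 4
j=4: u_4=87/100 ∈ [2/5, 1) → index 4

2 2 4 4 4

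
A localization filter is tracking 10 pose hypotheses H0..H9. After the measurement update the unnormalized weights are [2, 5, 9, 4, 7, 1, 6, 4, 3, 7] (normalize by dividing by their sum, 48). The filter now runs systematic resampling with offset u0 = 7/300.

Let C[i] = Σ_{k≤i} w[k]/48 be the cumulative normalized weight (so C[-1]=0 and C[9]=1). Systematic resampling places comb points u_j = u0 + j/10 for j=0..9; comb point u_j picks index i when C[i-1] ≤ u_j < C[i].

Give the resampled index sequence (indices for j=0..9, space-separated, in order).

C = [1/24, 7/48, 1/3, 5/12, 9/16, 7/12, 17/24, 19/24, 41/48, 1]
j=0: u_0=7/300 ∈ [0, 1/24) → index 0
j=1: u_1=37/300 ∈ [1/24, 7/48) → index 1
j=2: u_2=67/300 ∈ [7/48, 1/3) → index 2
j=3: u_3=97/300 ∈ [7/48, 1/3) → index 2
j=4: u_4=127/300 ∈ [5/12, 9/16) → index 4
j=5: u_5=157/300 ∈ [5/12, 9/16) → index 4
j=6: u_6=187/300 ∈ [7/12, 17/24) → index 6
j=7: u_7=217/300 ∈ [17/24, 19/24) → index 7
j=8: u_8=247/300 ∈ [19/24, 41/48) → index 8
j=9: u_9=277/300 ∈ [41/48, 1) → index 9

0 1 2 2 4 4 6 7 8 9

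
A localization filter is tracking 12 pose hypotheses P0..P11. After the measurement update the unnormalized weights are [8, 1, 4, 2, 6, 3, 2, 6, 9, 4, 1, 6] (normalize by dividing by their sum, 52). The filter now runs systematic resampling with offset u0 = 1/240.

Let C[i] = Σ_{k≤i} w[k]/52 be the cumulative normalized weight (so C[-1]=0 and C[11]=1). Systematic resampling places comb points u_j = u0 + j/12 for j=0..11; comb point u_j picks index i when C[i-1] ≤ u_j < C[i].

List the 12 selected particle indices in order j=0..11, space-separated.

C = [2/13, 9/52, 1/4, 15/52, 21/52, 6/13, 1/2, 8/13, 41/52, 45/52, 23/26, 1]
j=0: u_0=1/240 ∈ [0, 2/13) → index 0
j=1: u_1=7/80 ∈ [0, 2/13) → index 0
j=2: u_2=41/240 ∈ [2/13, 9/52) → index 1
j=3: u_3=61/240 ∈ [1/4, 15/52) → index 3
j=4: u_4=27/80 ∈ [15/52, 21/52) → index 4
j=5: u_5=101/240 ∈ [21/52, 6/13) → index 5
j=6: u_6=121/240 ∈ [1/2, 8/13) → index 7
j=7: u_7=47/80 ∈ [1/2, 8/13) → index 7
j=8: u_8=161/240 ∈ [8/13, 41/52) → index 8
j=9: u_9=181/240 ∈ [8/13, 41/52) → index 8
j=10: u_10=67/80 ∈ [41/52, 45/52) → index 9
j=11: u_11=221/240 ∈ [23/26, 1) → index 11

0 0 1 3 4 5 7 7 8 8 9 11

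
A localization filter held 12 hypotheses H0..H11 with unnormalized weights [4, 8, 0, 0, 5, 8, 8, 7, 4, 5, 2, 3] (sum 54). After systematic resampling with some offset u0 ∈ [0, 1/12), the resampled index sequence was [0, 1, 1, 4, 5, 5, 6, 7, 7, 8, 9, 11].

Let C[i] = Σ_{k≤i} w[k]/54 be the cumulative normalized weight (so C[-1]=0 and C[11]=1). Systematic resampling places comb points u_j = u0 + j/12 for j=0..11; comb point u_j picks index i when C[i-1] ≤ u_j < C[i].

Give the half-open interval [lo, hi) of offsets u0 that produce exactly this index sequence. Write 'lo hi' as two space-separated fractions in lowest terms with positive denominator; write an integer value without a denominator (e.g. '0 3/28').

C = [2/27, 2/9, 2/9, 2/9, 17/54, 25/54, 11/18, 20/27, 22/27, 49/54, 17/18, 1]
j=0 picked index 0: u0 ∈ [0, 2/27)
j=1 picked index 1: u0 ∈ [-1/108, 5/36)
j=2 picked index 1: u0 ∈ [-5/54, 1/18)
j=3 picked index 4: u0 ∈ [-1/36, 7/108)
j=4 picked index 5: u0 ∈ [-1/54, 7/54)
j=5 picked index 5: u0 ∈ [-11/108, 5/108)
j=6 picked index 6: u0 ∈ [-1/27, 1/9)
j=7 picked index 7: u0 ∈ [1/36, 17/108)
j=8 picked index 7: u0 ∈ [-1/18, 2/27)
j=9 picked index 8: u0 ∈ [-1/108, 7/108)
j=10 picked index 9: u0 ∈ [-1/54, 2/27)
j=11 picked index 11: u0 ∈ [1/36, 1/12)
intersection: [1/36, 5/108)

1/36 5/108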